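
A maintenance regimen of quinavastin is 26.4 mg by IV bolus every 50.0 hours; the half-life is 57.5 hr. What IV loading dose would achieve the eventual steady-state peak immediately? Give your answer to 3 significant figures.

k = ln 2 / 57.5 = 0.01205 hr⁻¹
Accumulation ratio R = 1 / (1 − e^(−kτ)) = 1 / (1 − e^(−0.01205×50.0)) = 1 / (1 − 0.5473) = 2.209
Loading dose = maintenance dose × R = 26.4 × 2.209 ≈ 58.3 mg

58.3 mg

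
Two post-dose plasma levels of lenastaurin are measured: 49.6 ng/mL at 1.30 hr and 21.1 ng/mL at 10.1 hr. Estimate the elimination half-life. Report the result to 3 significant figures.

k = ln(C₁/C₂) / (t₂ − t₁) = ln(49.6/21.1) / (10.1 − 1.30)
  = 0.8547 / 8.800 = 0.09713 hr⁻¹
t½ = ln 2 / k = ln 2 / 0.09713 ≈ 7.14 hours

7.14 hours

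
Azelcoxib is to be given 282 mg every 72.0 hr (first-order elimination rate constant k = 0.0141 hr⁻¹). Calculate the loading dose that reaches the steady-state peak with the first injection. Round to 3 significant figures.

442 mg

Accumulation ratio R = 1 / (1 − e^(−kτ)) = 1 / (1 − e^(−0.01410×72.0)) = 1 / (1 − 0.3623) = 1.568
Loading dose = maintenance dose × R = 282 × 1.568 ≈ 442 mg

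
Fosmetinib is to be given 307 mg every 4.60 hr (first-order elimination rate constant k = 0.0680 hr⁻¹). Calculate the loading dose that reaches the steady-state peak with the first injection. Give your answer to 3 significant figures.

1140 mg

Accumulation ratio R = 1 / (1 − e^(−kτ)) = 1 / (1 − e^(−0.06800×4.60)) = 1 / (1 − 0.7314) = 3.723
Loading dose = maintenance dose × R = 307 × 3.723 ≈ 1140 mg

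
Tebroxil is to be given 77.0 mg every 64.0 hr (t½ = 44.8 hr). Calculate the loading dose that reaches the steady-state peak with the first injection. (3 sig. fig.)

k = ln 2 / 44.8 = 0.01547 hr⁻¹
Accumulation ratio R = 1 / (1 − e^(−kτ)) = 1 / (1 − e^(−0.01547×64.0)) = 1 / (1 − 0.3715) = 1.591
Loading dose = maintenance dose × R = 77.0 × 1.591 ≈ 123 mg

123 mg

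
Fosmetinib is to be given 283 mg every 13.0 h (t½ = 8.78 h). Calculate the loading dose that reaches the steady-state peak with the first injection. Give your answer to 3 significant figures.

441 mg

k = ln 2 / 8.78 = 0.07895 h⁻¹
Accumulation ratio R = 1 / (1 − e^(−kτ)) = 1 / (1 − e^(−0.07895×13.0)) = 1 / (1 − 0.3583) = 1.558
Loading dose = maintenance dose × R = 283 × 1.558 ≈ 441 mg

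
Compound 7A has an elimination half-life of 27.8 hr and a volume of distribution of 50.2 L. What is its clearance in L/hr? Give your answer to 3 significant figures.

k = ln 2 / t½ = ln 2 / 27.8 = 0.02493 hr⁻¹
CL = k · V = 0.02493 × 50.2 ≈ 1.25 L/hr

1.25 L/hr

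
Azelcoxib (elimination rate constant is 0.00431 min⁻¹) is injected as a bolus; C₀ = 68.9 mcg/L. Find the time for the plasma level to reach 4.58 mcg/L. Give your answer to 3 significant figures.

C(t) = C₀ e^(−kt)  ⇒  t = ln(C₀/C) / k
t = ln(68.9/4.58) / 0.004310 = 2.711 / 0.004310 ≈ 629 minutes

629 minutes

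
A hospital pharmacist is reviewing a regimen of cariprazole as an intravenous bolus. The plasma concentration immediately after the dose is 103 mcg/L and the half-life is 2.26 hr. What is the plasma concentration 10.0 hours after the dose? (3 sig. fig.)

k = ln 2 / 2.26 = 0.3067 hr⁻¹
C(t) = C₀ e^(−kt) = 103 × e^(−0.3067 × 10.0) = 103 × e^(−3.067) = 103 × 0.04656 ≈ 4.80 mcg/L

4.80 mcg/L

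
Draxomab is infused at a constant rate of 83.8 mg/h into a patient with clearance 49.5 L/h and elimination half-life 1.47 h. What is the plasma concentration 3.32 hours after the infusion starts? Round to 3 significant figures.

Css = rate / CL = 83.8 / 49.5 = 1.693 µg/mL
k = ln 2 / 1.47 = 0.4715 h⁻¹
C(t) = Css (1 − e^(−kt)) = 1.693 × (1 − e^(−1.565)) = 1.693 × 0.7910 ≈ 1.34 µg/mL

1.34 µg/mL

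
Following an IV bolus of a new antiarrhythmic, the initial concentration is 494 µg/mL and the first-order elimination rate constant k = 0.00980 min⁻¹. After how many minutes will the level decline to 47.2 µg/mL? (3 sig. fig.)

C(t) = C₀ e^(−kt)  ⇒  t = ln(C₀/C) / k
t = ln(494/47.2) / 0.009800 = 2.348 / 0.009800 ≈ 240 minutes

240 minutes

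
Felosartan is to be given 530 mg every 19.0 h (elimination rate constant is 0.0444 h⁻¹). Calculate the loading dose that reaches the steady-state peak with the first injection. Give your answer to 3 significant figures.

930 mg

Accumulation ratio R = 1 / (1 − e^(−kτ)) = 1 / (1 − e^(−0.04440×19.0)) = 1 / (1 − 0.4302) = 1.755
Loading dose = maintenance dose × R = 530 × 1.755 ≈ 930 mg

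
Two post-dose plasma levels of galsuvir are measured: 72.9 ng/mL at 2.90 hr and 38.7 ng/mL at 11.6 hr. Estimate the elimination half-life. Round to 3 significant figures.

9.52 hours

k = ln(C₁/C₂) / (t₂ − t₁) = ln(72.9/38.7) / (11.6 − 2.90)
  = 0.6332 / 8.700 = 0.07279 hr⁻¹
t½ = ln 2 / k = ln 2 / 0.07279 ≈ 9.52 hours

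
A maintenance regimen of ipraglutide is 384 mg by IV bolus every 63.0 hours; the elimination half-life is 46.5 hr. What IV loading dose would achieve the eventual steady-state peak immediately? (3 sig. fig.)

631 mg

k = ln 2 / 46.5 = 0.01491 hr⁻¹
Accumulation ratio R = 1 / (1 − e^(−kτ)) = 1 / (1 − e^(−0.01491×63.0)) = 1 / (1 − 0.3910) = 1.642
Loading dose = maintenance dose × R = 384 × 1.642 ≈ 631 mg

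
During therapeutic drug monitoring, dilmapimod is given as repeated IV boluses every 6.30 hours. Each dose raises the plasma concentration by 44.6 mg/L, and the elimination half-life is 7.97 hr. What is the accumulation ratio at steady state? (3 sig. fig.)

2.37

k = ln 2 / 7.97 = 0.08697 hr⁻¹
Fraction remaining after one interval: e^(−kτ) = e^(−0.08697 × 6.30) = 0.5782
R = 1 / (1 − 0.5782) = 1 / 0.4218 ≈ 2.37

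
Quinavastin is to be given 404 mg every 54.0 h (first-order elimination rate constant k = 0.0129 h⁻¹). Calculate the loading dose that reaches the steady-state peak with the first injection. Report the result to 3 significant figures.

Accumulation ratio R = 1 / (1 − e^(−kτ)) = 1 / (1 − e^(−0.01290×54.0)) = 1 / (1 − 0.4983) = 1.993
Loading dose = maintenance dose × R = 404 × 1.993 ≈ 805 mg

805 mg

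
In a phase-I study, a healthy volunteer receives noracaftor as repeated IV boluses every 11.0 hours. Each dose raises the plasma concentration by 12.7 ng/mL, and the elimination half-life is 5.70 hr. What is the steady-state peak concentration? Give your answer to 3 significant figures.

k = ln 2 / 5.70 = 0.1216 hr⁻¹
Fraction remaining after one interval: e^(−kτ) = e^(−0.1216 × 11.0) = 0.2625
R = 1 / (1 − 0.2625) = 1.356
Css,max = 12.7 × 1.356 ≈ 17.2 ng/mL

17.2 ng/mL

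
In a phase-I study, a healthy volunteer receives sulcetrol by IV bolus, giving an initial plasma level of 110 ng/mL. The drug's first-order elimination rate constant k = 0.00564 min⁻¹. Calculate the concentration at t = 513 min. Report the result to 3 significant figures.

6.09 ng/mL

C(t) = C₀ e^(−kt) = 110 × e^(−0.005640 × 513) = 110 × e^(−2.893) = 110 × 0.05539 ≈ 6.09 ng/mL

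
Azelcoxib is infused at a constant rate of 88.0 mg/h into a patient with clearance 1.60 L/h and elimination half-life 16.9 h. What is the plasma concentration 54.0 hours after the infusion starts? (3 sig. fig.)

Css = rate / CL = 88.0 / 1.60 = 55.00 mg/L
k = ln 2 / 16.9 = 0.04101 h⁻¹
C(t) = Css (1 − e^(−kt)) = 55.00 × (1 − e^(−2.215)) = 55.00 × 0.8908 ≈ 49.0 mg/L

49.0 mg/L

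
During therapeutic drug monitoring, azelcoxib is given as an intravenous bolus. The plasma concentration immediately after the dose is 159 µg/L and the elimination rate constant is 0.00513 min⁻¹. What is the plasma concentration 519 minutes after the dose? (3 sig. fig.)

C(t) = C₀ e^(−kt) = 159 × e^(−0.005130 × 519) = 159 × e^(−2.662) = 159 × 0.06978 ≈ 11.1 µg/L

11.1 µg/L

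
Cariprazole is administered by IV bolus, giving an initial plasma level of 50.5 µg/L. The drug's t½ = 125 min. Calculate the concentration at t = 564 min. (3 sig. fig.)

2.21 µg/L

k = ln 2 / 125 = 0.005545 min⁻¹
564 min is 4.512 half-lives, so C = 50.5 × (1/2)^4.512 = 50.5 × 0.04383 ≈ 2.21 µg/L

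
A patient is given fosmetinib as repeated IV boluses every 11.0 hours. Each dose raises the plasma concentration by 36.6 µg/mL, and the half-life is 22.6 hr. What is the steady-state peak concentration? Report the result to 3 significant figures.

128 µg/mL

k = ln 2 / 22.6 = 0.03067 hr⁻¹
Fraction remaining after one interval: e^(−kτ) = e^(−0.03067 × 11.0) = 0.7136
R = 1 / (1 − 0.7136) = 3.492
Css,max = 36.6 × 3.492 ≈ 128 µg/mL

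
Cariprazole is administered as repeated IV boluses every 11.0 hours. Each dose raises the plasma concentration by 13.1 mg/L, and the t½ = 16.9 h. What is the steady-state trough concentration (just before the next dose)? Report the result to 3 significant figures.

23.0 mg/L

k = ln 2 / 16.9 = 0.04101 h⁻¹
Fraction remaining after one interval: e^(−kτ) = e^(−0.04101 × 11.0) = 0.6369
R = 1 / (1 − 0.6369) = 2.754
Css,max = 13.1 × 2.754 = 36.08 mg/L
Css,min = Css,max × e^(−kτ) = 36.08 × 0.6369 ≈ 23.0 mg/L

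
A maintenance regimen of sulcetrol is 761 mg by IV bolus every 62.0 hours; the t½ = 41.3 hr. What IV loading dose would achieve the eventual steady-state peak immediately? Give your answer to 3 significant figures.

k = ln 2 / 41.3 = 0.01678 hr⁻¹
Accumulation ratio R = 1 / (1 − e^(−kτ)) = 1 / (1 − e^(−0.01678×62.0)) = 1 / (1 − 0.3533) = 1.546
Loading dose = maintenance dose × R = 761 × 1.546 ≈ 1180 mg

1180 mg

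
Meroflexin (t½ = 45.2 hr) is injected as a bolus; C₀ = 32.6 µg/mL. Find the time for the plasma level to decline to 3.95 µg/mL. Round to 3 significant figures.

k = ln 2 / 45.2 = 0.01534 hr⁻¹
C(t) = C₀ e^(−kt)  ⇒  t = ln(C₀/C) / k
t = ln(32.6/3.95) / 0.01534 = 2.111 / 0.01534 ≈ 138 hours

138 hours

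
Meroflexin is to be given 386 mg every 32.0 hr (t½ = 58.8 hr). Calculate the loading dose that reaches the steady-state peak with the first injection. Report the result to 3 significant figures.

1230 mg

k = ln 2 / 58.8 = 0.01179 hr⁻¹
Accumulation ratio R = 1 / (1 − e^(−kτ)) = 1 / (1 − e^(−0.01179×32.0)) = 1 / (1 − 0.6858) = 3.182
Loading dose = maintenance dose × R = 386 × 3.182 ≈ 1230 mg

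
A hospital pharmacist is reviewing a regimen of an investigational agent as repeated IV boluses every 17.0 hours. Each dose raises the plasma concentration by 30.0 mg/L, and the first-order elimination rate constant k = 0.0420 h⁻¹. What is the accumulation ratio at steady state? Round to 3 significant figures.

Fraction remaining after one interval: e^(−kτ) = e^(−0.04200 × 17.0) = 0.4897
R = 1 / (1 − 0.4897) = 1 / 0.5103 ≈ 1.96

1.96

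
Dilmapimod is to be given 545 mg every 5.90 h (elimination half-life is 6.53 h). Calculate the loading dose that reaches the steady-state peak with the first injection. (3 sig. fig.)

1170 mg

k = ln 2 / 6.53 = 0.1061 h⁻¹
Accumulation ratio R = 1 / (1 − e^(−kτ)) = 1 / (1 − e^(−0.1061×5.90)) = 1 / (1 − 0.5346) = 2.149
Loading dose = maintenance dose × R = 545 × 2.149 ≈ 1170 mg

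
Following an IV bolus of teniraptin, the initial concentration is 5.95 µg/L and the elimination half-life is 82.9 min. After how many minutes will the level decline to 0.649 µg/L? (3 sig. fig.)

k = ln 2 / 82.9 = 0.008361 min⁻¹
C(t) = C₀ e^(−kt)  ⇒  t = ln(C₀/C) / k
t = ln(5.95/0.649) / 0.008361 = 2.216 / 0.008361 ≈ 265 minutes

265 minutes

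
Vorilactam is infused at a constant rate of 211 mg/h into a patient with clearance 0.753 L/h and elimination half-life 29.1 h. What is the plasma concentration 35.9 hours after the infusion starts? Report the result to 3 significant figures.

161 µg/mL

Css = rate / CL = 211 / 0.753 = 280.2 µg/mL
k = ln 2 / 29.1 = 0.02382 h⁻¹
C(t) = Css (1 − e^(−kt)) = 280.2 × (1 − e^(−0.8551)) = 280.2 × 0.5748 ≈ 161 µg/mL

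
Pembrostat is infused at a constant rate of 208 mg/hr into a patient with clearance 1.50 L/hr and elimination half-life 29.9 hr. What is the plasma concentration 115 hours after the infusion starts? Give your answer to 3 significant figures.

129 mg/L

Css = rate / CL = 208 / 1.50 = 138.7 mg/L
k = ln 2 / 29.9 = 0.02318 hr⁻¹
C(t) = Css (1 − e^(−kt)) = 138.7 × (1 − e^(−2.666)) = 138.7 × 0.9305 ≈ 129 mg/L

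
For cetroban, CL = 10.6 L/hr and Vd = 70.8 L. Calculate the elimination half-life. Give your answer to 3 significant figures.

k = CL / V = 10.6 / 70.8 = 0.1497 hr⁻¹
t½ = ln 2 / k = ln 2 / 0.1497 ≈ 4.63 hours

4.63 hours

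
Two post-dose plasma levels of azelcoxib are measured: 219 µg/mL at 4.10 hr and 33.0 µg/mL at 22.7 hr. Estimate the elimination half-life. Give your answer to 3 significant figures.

k = ln(C₁/C₂) / (t₂ − t₁) = ln(219/33.0) / (22.7 − 4.10)
  = 1.893 / 18.60 = 0.1018 hr⁻¹
t½ = ln 2 / k = ln 2 / 0.1018 ≈ 6.81 hours

6.81 hours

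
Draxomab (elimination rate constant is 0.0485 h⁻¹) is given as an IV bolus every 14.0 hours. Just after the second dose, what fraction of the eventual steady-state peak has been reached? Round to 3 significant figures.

0.743

f_n = 1 − e^(−nkτ) = 1 − e^(−2 × 0.04850 × 14.0) = 1 − e^(−1.358) = 1 − 0.2572 ≈ 0.743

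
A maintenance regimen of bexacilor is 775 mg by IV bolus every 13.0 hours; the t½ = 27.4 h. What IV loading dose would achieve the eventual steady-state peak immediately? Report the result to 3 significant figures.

k = ln 2 / 27.4 = 0.02530 h⁻¹
Accumulation ratio R = 1 / (1 − e^(−kτ)) = 1 / (1 − e^(−0.02530×13.0)) = 1 / (1 − 0.7197) = 3.568
Loading dose = maintenance dose × R = 775 × 3.568 ≈ 2770 mg

2770 mg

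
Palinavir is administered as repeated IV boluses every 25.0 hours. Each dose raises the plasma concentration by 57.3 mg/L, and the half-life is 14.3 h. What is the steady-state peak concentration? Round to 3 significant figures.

81.6 mg/L

k = ln 2 / 14.3 = 0.04847 h⁻¹
Fraction remaining after one interval: e^(−kτ) = e^(−0.04847 × 25.0) = 0.2977
R = 1 / (1 − 0.2977) = 1.424
Css,max = 57.3 × 1.424 ≈ 81.6 mg/L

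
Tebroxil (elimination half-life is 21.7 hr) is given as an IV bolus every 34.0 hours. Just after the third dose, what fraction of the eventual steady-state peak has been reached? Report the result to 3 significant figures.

0.962

k = ln 2 / 21.7 = 0.03194 hr⁻¹
f_n = 1 − e^(−nkτ) = 1 − e^(−3 × 0.03194 × 34.0) = 1 − e^(−3.258) = 1 − 0.03846 ≈ 0.962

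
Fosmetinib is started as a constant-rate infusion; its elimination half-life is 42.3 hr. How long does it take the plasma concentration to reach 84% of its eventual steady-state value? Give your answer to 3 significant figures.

112 hours

k = ln 2 / 42.3 = 0.01639 hr⁻¹
f = 1 − e^(−kt)  ⇒  t = −ln(1 − f) / k
t = −ln(1 − 0.84) / 0.01639 = 1.833 / 0.01639 ≈ 112 hours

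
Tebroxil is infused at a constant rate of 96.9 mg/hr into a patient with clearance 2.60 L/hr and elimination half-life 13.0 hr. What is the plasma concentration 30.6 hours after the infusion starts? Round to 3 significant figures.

30.0 µg/mL

Css = rate / CL = 96.9 / 2.60 = 37.27 µg/mL
k = ln 2 / 13.0 = 0.05332 hr⁻¹
C(t) = Css (1 − e^(−kt)) = 37.27 × (1 − e^(−1.632)) = 37.27 × 0.8044 ≈ 30.0 µg/mL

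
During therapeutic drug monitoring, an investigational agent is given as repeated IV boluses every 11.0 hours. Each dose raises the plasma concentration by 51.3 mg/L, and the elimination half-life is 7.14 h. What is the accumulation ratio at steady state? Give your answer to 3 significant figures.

k = ln 2 / 7.14 = 0.09708 h⁻¹
Fraction remaining after one interval: e^(−kτ) = e^(−0.09708 × 11.0) = 0.3437
R = 1 / (1 − 0.3437) = 1 / 0.6563 ≈ 1.52

1.52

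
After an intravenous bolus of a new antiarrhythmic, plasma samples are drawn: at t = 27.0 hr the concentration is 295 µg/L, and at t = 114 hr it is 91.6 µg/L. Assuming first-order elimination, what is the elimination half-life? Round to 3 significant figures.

51.6 hours

k = ln(C₁/C₂) / (t₂ − t₁) = ln(295/91.6) / (114 − 27.0)
  = 1.170 / 87.00 = 0.01344 hr⁻¹
t½ = ln 2 / k = ln 2 / 0.01344 ≈ 51.6 hours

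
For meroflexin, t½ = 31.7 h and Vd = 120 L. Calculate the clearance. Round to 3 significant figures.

k = ln 2 / t½ = ln 2 / 31.7 = 0.02187 h⁻¹
CL = k · V = 0.02187 × 120 ≈ 2.62 L/h

2.62 L/h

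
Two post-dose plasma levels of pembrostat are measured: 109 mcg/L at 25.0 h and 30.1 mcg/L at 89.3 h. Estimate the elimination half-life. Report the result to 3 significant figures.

34.6 hours

k = ln(C₁/C₂) / (t₂ − t₁) = ln(109/30.1) / (89.3 − 25.0)
  = 1.287 / 64.30 = 0.02001 h⁻¹
t½ = ln 2 / k = ln 2 / 0.02001 ≈ 34.6 hours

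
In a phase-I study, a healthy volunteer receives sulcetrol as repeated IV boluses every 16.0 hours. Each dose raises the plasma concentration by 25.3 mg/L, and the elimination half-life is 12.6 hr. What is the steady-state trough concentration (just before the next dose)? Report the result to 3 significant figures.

k = ln 2 / 12.6 = 0.05501 hr⁻¹
Fraction remaining after one interval: e^(−kτ) = e^(−0.05501 × 16.0) = 0.4147
R = 1 / (1 − 0.4147) = 1.709
Css,max = 25.3 × 1.709 = 43.23 mg/L
Css,min = Css,max × e^(−kτ) = 43.23 × 0.4147 ≈ 17.9 mg/L

17.9 mg/L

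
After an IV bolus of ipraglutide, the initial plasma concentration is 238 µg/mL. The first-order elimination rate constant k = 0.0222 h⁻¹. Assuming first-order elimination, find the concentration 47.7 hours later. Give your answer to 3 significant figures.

C(t) = C₀ e^(−kt) = 238 × e^(−0.02220 × 47.7) = 238 × e^(−1.059) = 238 × 0.3468 ≈ 82.5 µg/mL

82.5 µg/mL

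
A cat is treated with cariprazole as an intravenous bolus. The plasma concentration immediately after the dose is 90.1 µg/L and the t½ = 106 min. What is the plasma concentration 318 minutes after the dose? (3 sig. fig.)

11.3 µg/L

k = ln 2 / 106 = 0.006539 min⁻¹
C(t) = C₀ e^(−kt) = 90.1 × e^(−0.006539 × 318) = 90.1 × e^(−2.079) = 90.1 × 0.1250 ≈ 11.3 µg/L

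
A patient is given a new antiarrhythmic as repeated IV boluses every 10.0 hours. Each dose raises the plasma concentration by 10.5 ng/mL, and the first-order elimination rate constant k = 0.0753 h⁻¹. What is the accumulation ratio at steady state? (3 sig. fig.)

Fraction remaining after one interval: e^(−kτ) = e^(−0.07530 × 10.0) = 0.4710
R = 1 / (1 − 0.4710) = 1 / 0.5290 ≈ 1.89

1.89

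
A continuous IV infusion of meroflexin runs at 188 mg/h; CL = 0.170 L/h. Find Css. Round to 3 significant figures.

1110 µg/mL

Css = infusion rate / CL = 188 / 0.170 ≈ 1110 µg/mL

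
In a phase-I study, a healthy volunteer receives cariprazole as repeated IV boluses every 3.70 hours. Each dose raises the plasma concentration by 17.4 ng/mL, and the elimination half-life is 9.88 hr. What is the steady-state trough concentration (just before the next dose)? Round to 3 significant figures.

58.7 ng/mL

k = ln 2 / 9.88 = 0.07016 hr⁻¹
Fraction remaining after one interval: e^(−kτ) = e^(−0.07016 × 3.70) = 0.7714
R = 1 / (1 − 0.7714) = 4.374
Css,max = 17.4 × 4.374 = 76.11 ng/mL
Css,min = Css,max × e^(−kτ) = 76.11 × 0.7714 ≈ 58.7 ng/mL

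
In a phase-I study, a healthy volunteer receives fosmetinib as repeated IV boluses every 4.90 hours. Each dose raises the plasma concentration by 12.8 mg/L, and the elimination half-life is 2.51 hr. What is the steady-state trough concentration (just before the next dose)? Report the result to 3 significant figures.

4.46 mg/L

k = ln 2 / 2.51 = 0.2762 hr⁻¹
Fraction remaining after one interval: e^(−kτ) = e^(−0.2762 × 4.90) = 0.2584
R = 1 / (1 − 0.2584) = 1.348
Css,max = 12.8 × 1.348 = 17.26 mg/L
Css,min = Css,max × e^(−kτ) = 17.26 × 0.2584 ≈ 4.46 mg/L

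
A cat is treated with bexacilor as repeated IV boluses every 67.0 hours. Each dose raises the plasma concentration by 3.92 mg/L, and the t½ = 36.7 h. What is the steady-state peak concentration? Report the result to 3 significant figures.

5.46 mg/L

k = ln 2 / 36.7 = 0.01889 h⁻¹
Fraction remaining after one interval: e^(−kτ) = e^(−0.01889 × 67.0) = 0.2821
R = 1 / (1 − 0.2821) = 1.393
Css,max = 3.92 × 1.393 ≈ 5.46 mg/L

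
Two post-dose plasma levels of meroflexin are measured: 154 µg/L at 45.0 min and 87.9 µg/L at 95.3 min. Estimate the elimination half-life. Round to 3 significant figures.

k = ln(C₁/C₂) / (t₂ − t₁) = ln(154/87.9) / (95.3 − 45.0)
  = 0.5608 / 50.30 = 0.01115 min⁻¹
t½ = ln 2 / k = ln 2 / 0.01115 ≈ 62.2 minutes

62.2 minutes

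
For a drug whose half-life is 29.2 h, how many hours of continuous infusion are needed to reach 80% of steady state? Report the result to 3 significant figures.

67.8 hours

k = ln 2 / 29.2 = 0.02374 h⁻¹
f = 1 − e^(−kt)  ⇒  t = −ln(1 − f) / k
t = −ln(1 − 0.8) / 0.02374 = 1.609 / 0.02374 ≈ 67.8 hours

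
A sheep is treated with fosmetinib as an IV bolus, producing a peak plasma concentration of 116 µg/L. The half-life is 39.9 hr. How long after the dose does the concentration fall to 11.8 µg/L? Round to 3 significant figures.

k = ln 2 / 39.9 = 0.01737 hr⁻¹
C(t) = C₀ e^(−kt)  ⇒  t = ln(C₀/C) / k
t = ln(116/11.8) / 0.01737 = 2.285 / 0.01737 ≈ 132 hours

132 hours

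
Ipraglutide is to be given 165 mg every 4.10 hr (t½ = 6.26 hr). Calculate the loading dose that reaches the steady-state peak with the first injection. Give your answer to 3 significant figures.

k = ln 2 / 6.26 = 0.1107 hr⁻¹
Accumulation ratio R = 1 / (1 − e^(−kτ)) = 1 / (1 − e^(−0.1107×4.10)) = 1 / (1 − 0.6351) = 2.740
Loading dose = maintenance dose × R = 165 × 2.740 ≈ 452 mg

452 mg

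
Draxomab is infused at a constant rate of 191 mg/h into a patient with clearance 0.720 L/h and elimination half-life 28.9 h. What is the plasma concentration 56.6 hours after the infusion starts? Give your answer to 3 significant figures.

Css = rate / CL = 191 / 0.720 = 265.3 mg/L
k = ln 2 / 28.9 = 0.02398 h⁻¹
C(t) = Css (1 − e^(−kt)) = 265.3 × (1 − e^(−1.358)) = 265.3 × 0.7427 ≈ 197 mg/L

197 mg/L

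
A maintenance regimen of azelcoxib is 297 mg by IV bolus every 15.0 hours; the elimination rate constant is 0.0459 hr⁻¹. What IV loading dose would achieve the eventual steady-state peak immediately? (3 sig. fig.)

Accumulation ratio R = 1 / (1 − e^(−kτ)) = 1 / (1 − e^(−0.04590×15.0)) = 1 / (1 − 0.5023) = 2.009
Loading dose = maintenance dose × R = 297 × 2.009 ≈ 597 mg

597 mg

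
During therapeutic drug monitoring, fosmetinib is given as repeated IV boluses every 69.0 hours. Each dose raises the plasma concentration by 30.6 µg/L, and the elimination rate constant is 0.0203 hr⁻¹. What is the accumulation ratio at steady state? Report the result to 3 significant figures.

1.33

Fraction remaining after one interval: e^(−kτ) = e^(−0.02030 × 69.0) = 0.2464
R = 1 / (1 − 0.2464) = 1 / 0.7536 ≈ 1.33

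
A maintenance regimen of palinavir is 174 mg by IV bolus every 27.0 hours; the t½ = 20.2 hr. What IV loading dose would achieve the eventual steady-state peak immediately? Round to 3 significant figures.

k = ln 2 / 20.2 = 0.03431 hr⁻¹
Accumulation ratio R = 1 / (1 − e^(−kτ)) = 1 / (1 − e^(−0.03431×27.0)) = 1 / (1 − 0.3959) = 1.655
Loading dose = maintenance dose × R = 174 × 1.655 ≈ 288 mg

288 mg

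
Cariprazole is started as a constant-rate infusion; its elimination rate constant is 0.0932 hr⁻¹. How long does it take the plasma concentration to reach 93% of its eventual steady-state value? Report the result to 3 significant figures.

f = 1 − e^(−kt)  ⇒  t = −ln(1 − f) / k
t = −ln(1 − 0.93) / 0.09320 = 2.659 / 0.09320 ≈ 28.5 hours

28.5 hours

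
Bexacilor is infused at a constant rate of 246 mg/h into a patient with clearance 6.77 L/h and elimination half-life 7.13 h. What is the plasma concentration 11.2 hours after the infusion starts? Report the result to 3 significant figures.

Css = rate / CL = 246 / 6.77 = 36.34 mg/L
k = ln 2 / 7.13 = 0.09722 h⁻¹
C(t) = Css (1 − e^(−kt)) = 36.34 × (1 − e^(−1.089)) = 36.34 × 0.6634 ≈ 24.1 mg/L

24.1 mg/L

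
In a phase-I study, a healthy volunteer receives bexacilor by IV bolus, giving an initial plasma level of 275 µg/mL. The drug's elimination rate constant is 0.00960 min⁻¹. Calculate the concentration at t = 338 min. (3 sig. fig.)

10.7 µg/mL

C(t) = C₀ e^(−kt) = 275 × e^(−0.009600 × 338) = 275 × e^(−3.245) = 275 × 0.03898 ≈ 10.7 µg/mL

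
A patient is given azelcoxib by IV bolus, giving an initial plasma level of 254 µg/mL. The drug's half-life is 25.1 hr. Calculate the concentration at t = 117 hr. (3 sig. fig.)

10.0 µg/mL

k = ln 2 / 25.1 = 0.02762 hr⁻¹
C(t) = C₀ e^(−kt) = 254 × e^(−0.02762 × 117) = 254 × e^(−3.231) = 254 × 0.03952 ≈ 10.0 µg/mL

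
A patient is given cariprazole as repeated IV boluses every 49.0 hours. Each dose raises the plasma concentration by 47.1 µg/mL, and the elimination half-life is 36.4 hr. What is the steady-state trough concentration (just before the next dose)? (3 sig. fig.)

k = ln 2 / 36.4 = 0.01904 hr⁻¹
Fraction remaining after one interval: e^(−kτ) = e^(−0.01904 × 49.0) = 0.3933
R = 1 / (1 − 0.3933) = 1.648
Css,max = 47.1 × 1.648 = 77.64 µg/mL
Css,min = Css,max × e^(−kτ) = 77.64 × 0.3933 ≈ 30.5 µg/mL

30.5 µg/mL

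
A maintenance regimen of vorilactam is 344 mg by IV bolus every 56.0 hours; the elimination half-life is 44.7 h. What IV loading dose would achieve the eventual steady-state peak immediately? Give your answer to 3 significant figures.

k = ln 2 / 44.7 = 0.01551 h⁻¹
Accumulation ratio R = 1 / (1 − e^(−kτ)) = 1 / (1 − e^(−0.01551×56.0)) = 1 / (1 − 0.4196) = 1.723
Loading dose = maintenance dose × R = 344 × 1.723 ≈ 593 mg

593 mg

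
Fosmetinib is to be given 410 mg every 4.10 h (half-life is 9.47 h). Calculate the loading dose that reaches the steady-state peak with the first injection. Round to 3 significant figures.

1580 mg

k = ln 2 / 9.47 = 0.07319 h⁻¹
Accumulation ratio R = 1 / (1 − e^(−kτ)) = 1 / (1 − e^(−0.07319×4.10)) = 1 / (1 − 0.7407) = 3.857
Loading dose = maintenance dose × R = 410 × 3.857 ≈ 1580 mg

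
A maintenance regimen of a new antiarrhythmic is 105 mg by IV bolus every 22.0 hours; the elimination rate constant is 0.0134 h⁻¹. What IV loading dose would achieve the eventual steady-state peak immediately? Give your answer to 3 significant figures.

411 mg

Accumulation ratio R = 1 / (1 − e^(−kτ)) = 1 / (1 − e^(−0.01340×22.0)) = 1 / (1 − 0.7447) = 3.917
Loading dose = maintenance dose × R = 105 × 3.917 ≈ 411 mg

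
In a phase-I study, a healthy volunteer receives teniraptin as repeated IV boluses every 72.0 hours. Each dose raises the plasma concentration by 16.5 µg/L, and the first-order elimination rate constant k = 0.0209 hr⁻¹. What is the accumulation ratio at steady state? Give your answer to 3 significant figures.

Fraction remaining after one interval: e^(−kτ) = e^(−0.02090 × 72.0) = 0.2221
R = 1 / (1 − 0.2221) = 1 / 0.7779 ≈ 1.29

1.29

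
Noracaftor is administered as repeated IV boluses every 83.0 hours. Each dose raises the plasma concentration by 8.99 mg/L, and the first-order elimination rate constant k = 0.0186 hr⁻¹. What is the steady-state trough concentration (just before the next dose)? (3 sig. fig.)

Fraction remaining after one interval: e^(−kτ) = e^(−0.01860 × 83.0) = 0.2136
R = 1 / (1 − 0.2136) = 1.272
Css,max = 8.99 × 1.272 = 11.43 mg/L
Css,min = Css,max × e^(−kτ) = 11.43 × 0.2136 ≈ 2.44 mg/L

2.44 mg/L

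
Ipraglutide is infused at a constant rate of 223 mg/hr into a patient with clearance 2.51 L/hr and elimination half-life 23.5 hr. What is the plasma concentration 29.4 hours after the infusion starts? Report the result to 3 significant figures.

Css = rate / CL = 223 / 2.51 = 88.84 µg/mL
k = ln 2 / 23.5 = 0.02950 hr⁻¹
C(t) = Css (1 − e^(−kt)) = 88.84 × (1 − e^(−0.8672)) = 88.84 × 0.5799 ≈ 51.5 µg/mL

51.5 µg/mL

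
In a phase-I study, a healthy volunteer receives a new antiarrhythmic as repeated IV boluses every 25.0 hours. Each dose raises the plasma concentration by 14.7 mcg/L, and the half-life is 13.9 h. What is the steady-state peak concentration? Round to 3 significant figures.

k = ln 2 / 13.9 = 0.04987 h⁻¹
Fraction remaining after one interval: e^(−kτ) = e^(−0.04987 × 25.0) = 0.2875
R = 1 / (1 − 0.2875) = 1.403
Css,max = 14.7 × 1.403 ≈ 20.6 mcg/L

20.6 mcg/L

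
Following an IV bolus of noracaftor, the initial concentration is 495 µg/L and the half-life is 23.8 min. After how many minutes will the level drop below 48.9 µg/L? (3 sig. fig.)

k = ln 2 / 23.8 = 0.02912 min⁻¹
C(t) = C₀ e^(−kt)  ⇒  t = ln(C₀/C) / k
t = ln(495/48.9) / 0.02912 = 2.315 / 0.02912 ≈ 79.5 minutes

79.5 minutes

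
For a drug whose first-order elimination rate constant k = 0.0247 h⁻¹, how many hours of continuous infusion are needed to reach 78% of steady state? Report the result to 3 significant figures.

f = 1 − e^(−kt)  ⇒  t = −ln(1 − f) / k
t = −ln(1 − 0.78) / 0.02470 = 1.514 / 0.02470 ≈ 61.3 hours

61.3 hours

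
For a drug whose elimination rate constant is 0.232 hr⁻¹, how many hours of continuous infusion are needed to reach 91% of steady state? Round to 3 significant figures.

10.4 hours

f = 1 − e^(−kt)  ⇒  t = −ln(1 − f) / k
t = −ln(1 − 0.91) / 0.2320 = 2.408 / 0.2320 ≈ 10.4 hours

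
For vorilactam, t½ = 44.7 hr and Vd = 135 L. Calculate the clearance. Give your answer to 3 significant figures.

2.09 L/hr

k = ln 2 / t½ = ln 2 / 44.7 = 0.01551 hr⁻¹
CL = k · V = 0.01551 × 135 ≈ 2.09 L/hr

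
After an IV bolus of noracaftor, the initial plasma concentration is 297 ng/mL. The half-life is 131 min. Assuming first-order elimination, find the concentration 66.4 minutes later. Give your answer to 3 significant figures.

k = ln 2 / 131 = 0.005291 min⁻¹
C(t) = C₀ e^(−kt) = 297 × e^(−0.005291 × 66.4) = 297 × e^(−0.3513) = 297 × 0.7037 ≈ 209 ng/mL

209 ng/mL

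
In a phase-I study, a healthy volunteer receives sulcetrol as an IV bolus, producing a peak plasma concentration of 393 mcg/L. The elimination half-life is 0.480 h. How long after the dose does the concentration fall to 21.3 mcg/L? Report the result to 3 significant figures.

k = ln 2 / 0.480 = 1.444 h⁻¹
C(t) = C₀ e^(−kt)  ⇒  t = ln(C₀/C) / k
t = ln(393/21.3) / 1.444 = 2.915 / 1.444 ≈ 2.02 hours

2.02 hours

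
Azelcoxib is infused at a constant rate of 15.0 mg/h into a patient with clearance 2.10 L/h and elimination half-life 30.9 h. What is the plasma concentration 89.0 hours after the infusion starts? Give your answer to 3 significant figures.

Css = rate / CL = 15.0 / 2.10 = 7.143 mg/L
k = ln 2 / 30.9 = 0.02243 h⁻¹
C(t) = Css (1 − e^(−kt)) = 7.143 × (1 − e^(−1.996)) = 7.143 × 0.8642 ≈ 6.17 mg/L

6.17 mg/L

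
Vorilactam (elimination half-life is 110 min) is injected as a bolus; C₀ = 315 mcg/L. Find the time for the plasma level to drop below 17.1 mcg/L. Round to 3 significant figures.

k = ln 2 / 110 = 0.006301 min⁻¹
C(t) = C₀ e^(−kt)  ⇒  t = ln(C₀/C) / k
t = ln(315/17.1) / 0.006301 = 2.913 / 0.006301 ≈ 462 minutes

462 minutes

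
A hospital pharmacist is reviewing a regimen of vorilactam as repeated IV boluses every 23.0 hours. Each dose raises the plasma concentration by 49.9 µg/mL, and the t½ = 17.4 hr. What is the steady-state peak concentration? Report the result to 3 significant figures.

83.2 µg/mL

k = ln 2 / 17.4 = 0.03984 hr⁻¹
Fraction remaining after one interval: e^(−kτ) = e^(−0.03984 × 23.0) = 0.4000
R = 1 / (1 − 0.4000) = 1.667
Css,max = 49.9 × 1.667 ≈ 83.2 µg/mL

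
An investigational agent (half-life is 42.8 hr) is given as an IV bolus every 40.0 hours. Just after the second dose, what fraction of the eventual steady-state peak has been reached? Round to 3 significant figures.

k = ln 2 / 42.8 = 0.01620 hr⁻¹
f_n = 1 − e^(−nkτ) = 1 − e^(−2 × 0.01620 × 40.0) = 1 − e^(−1.296) = 1 − 0.2737 ≈ 0.726

0.726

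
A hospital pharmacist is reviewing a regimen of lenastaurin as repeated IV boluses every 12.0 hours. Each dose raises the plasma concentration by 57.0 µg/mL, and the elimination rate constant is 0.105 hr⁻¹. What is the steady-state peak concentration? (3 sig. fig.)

Fraction remaining after one interval: e^(−kτ) = e^(−0.1050 × 12.0) = 0.2837
R = 1 / (1 − 0.2837) = 1.396
Css,max = 57.0 × 1.396 ≈ 79.6 µg/mL

79.6 µg/mL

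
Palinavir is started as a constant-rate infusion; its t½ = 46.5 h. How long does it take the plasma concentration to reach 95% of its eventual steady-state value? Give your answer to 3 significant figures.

201 hours

k = ln 2 / 46.5 = 0.01491 h⁻¹
f = 1 − e^(−kt)  ⇒  t = −ln(1 − f) / k
t = −ln(1 − 0.95) / 0.01491 = 2.996 / 0.01491 ≈ 201 hours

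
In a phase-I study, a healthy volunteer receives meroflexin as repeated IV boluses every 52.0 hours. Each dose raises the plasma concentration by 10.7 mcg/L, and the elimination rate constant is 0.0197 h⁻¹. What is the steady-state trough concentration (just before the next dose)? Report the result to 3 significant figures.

5.99 mcg/L

Fraction remaining after one interval: e^(−kτ) = e^(−0.01970 × 52.0) = 0.3590
R = 1 / (1 − 0.3590) = 1.560
Css,max = 10.7 × 1.560 = 16.69 mcg/L
Css,min = Css,max × e^(−kτ) = 16.69 × 0.3590 ≈ 5.99 mcg/L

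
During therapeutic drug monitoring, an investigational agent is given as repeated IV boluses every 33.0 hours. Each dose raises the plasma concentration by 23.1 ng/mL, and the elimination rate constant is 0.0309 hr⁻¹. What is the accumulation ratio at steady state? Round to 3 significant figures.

Fraction remaining after one interval: e^(−kτ) = e^(−0.03090 × 33.0) = 0.3607
R = 1 / (1 − 0.3607) = 1 / 0.6393 ≈ 1.56

1.56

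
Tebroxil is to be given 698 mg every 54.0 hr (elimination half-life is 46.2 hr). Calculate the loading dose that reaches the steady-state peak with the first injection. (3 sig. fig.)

1260 mg

k = ln 2 / 46.2 = 0.01500 hr⁻¹
Accumulation ratio R = 1 / (1 − e^(−kτ)) = 1 / (1 − e^(−0.01500×54.0)) = 1 / (1 − 0.4448) = 1.801
Loading dose = maintenance dose × R = 698 × 1.801 ≈ 1260 mg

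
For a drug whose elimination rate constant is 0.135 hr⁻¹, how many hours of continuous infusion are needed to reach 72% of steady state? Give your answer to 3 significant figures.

9.43 hours

f = 1 − e^(−kt)  ⇒  t = −ln(1 − f) / k
t = −ln(1 − 0.72) / 0.1350 = 1.273 / 0.1350 ≈ 9.43 hours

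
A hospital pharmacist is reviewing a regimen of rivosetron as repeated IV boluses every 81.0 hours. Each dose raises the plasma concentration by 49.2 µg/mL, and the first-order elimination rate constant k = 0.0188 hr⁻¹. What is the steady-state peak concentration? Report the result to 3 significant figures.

Fraction remaining after one interval: e^(−kτ) = e^(−0.01880 × 81.0) = 0.2181
R = 1 / (1 − 0.2181) = 1.279
Css,max = 49.2 × 1.279 ≈ 62.9 µg/mL

62.9 µg/mL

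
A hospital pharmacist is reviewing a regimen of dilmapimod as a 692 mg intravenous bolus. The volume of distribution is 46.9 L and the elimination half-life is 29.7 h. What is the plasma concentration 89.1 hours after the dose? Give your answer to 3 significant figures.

C₀ = dose / V = 692 / 46.9 = 14.75 µg/mL
k = ln 2 / 29.7 = 0.02334 h⁻¹
C(t) = C₀ e^(−kt) = 14.75 × e^(−0.02334 × 89.1) = 14.75 × e^(−2.079) = 14.75 × 0.1250 ≈ 1.84 µg/mL

1.84 µg/mL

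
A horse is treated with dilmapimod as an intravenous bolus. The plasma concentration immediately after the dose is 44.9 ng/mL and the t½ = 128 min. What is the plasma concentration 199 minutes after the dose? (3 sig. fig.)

k = ln 2 / 128 = 0.005415 min⁻¹
C(t) = C₀ e^(−kt) = 44.9 × e^(−0.005415 × 199) = 44.9 × e^(−1.078) = 44.9 × 0.3404 ≈ 15.3 ng/mL

15.3 ng/mL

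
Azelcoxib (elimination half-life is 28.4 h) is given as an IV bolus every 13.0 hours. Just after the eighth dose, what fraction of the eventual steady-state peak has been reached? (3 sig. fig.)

0.921

k = ln 2 / 28.4 = 0.02441 h⁻¹
f_n = 1 − e^(−nkτ) = 1 − e^(−8 × 0.02441 × 13.0) = 1 − e^(−2.538) = 1 − 0.07900 ≈ 0.921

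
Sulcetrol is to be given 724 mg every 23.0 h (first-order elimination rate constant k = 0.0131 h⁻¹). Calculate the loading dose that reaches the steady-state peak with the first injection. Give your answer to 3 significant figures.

Accumulation ratio R = 1 / (1 − e^(−kτ)) = 1 / (1 − e^(−0.01310×23.0)) = 1 / (1 − 0.7399) = 3.844
Loading dose = maintenance dose × R = 724 × 3.844 ≈ 2780 mg

2780 mg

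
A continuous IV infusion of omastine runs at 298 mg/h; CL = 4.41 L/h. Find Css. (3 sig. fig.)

Css = infusion rate / CL = 298 / 4.41 ≈ 67.6 µg/mL

67.6 µg/mL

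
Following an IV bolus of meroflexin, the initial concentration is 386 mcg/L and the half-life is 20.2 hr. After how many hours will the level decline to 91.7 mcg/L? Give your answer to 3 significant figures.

k = ln 2 / 20.2 = 0.03431 hr⁻¹
C(t) = C₀ e^(−kt)  ⇒  t = ln(C₀/C) / k
t = ln(386/91.7) / 0.03431 = 1.437 / 0.03431 ≈ 41.9 hours

41.9 hours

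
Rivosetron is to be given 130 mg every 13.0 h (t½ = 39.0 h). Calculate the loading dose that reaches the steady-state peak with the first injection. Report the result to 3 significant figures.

k = ln 2 / 39.0 = 0.01777 h⁻¹
Accumulation ratio R = 1 / (1 − e^(−kτ)) = 1 / (1 − e^(−0.01777×13.0)) = 1 / (1 − 0.7937) = 4.847
Loading dose = maintenance dose × R = 130 × 4.847 ≈ 630 mg

630 mg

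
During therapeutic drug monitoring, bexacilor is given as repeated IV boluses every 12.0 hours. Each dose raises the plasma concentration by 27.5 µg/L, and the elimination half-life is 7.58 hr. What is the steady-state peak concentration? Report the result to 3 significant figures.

41.3 µg/L

k = ln 2 / 7.58 = 0.09144 hr⁻¹
Fraction remaining after one interval: e^(−kτ) = e^(−0.09144 × 12.0) = 0.3338
R = 1 / (1 − 0.3338) = 1.501
Css,max = 27.5 × 1.501 ≈ 41.3 µg/L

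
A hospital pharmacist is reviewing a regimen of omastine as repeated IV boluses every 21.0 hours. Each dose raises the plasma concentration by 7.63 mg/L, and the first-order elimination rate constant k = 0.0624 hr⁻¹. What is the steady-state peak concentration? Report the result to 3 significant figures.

10.4 mg/L

Fraction remaining after one interval: e^(−kτ) = e^(−0.06240 × 21.0) = 0.2697
R = 1 / (1 − 0.2697) = 1.369
Css,max = 7.63 × 1.369 ≈ 10.4 mg/L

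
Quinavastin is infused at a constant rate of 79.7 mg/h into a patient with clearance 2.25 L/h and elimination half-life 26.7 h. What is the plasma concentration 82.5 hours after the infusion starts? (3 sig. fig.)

31.3 mg/L

Css = rate / CL = 79.7 / 2.25 = 35.42 mg/L
k = ln 2 / 26.7 = 0.02596 h⁻¹
C(t) = Css (1 − e^(−kt)) = 35.42 × (1 − e^(−2.142)) = 35.42 × 0.8826 ≈ 31.3 mg/L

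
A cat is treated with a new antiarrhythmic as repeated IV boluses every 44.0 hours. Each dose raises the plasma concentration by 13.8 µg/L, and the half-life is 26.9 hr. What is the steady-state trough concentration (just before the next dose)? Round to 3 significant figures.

k = ln 2 / 26.9 = 0.02577 hr⁻¹
Fraction remaining after one interval: e^(−kτ) = e^(−0.02577 × 44.0) = 0.3218
R = 1 / (1 − 0.3218) = 1.475
Css,max = 13.8 × 1.475 = 20.35 µg/L
Css,min = Css,max × e^(−kτ) = 20.35 × 0.3218 ≈ 6.55 µg/L

6.55 µg/L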